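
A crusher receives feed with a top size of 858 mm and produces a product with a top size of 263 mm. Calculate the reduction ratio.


3.2624

Reduction ratio = feed size / product size
= 858 / 263
= 3.2624


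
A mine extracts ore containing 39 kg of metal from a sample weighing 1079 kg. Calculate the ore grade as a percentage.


Ore grade = (metal mass / ore mass) * 100
= (39 / 1079) * 100
= 0.03614457831 * 100
= 3.6145%

3.6145%


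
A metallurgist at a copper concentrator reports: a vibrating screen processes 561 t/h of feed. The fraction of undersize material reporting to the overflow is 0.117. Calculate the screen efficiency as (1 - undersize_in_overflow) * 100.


Screen efficiency = (1 - fraction of undersize in overflow) * 100
= (1 - 0.117) * 100
= 0.883 * 100
= 88.3%

88.3%


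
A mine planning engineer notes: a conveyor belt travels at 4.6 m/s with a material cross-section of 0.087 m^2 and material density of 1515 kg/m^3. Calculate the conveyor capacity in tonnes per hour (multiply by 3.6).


Volumetric flow = speed * area
= 4.6 * 0.087 = 0.4002 m^3/s
Mass flow = volumetric * density
= 0.4002 * 1515 = 606.303 kg/s
Convert to t/h: multiply by 3.6
Capacity = 606.303 * 3.6
= 2182.6908 t/h

2182.6908 t/h


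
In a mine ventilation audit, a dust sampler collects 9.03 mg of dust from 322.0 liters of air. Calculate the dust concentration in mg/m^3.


28.0435 mg/m^3

Convert liters to m^3: 1 m^3 = 1000 L
Concentration = mass / volume * 1000
= 9.03 / 322.0 * 1000
= 0.02804347826 * 1000
= 28.0435 mg/m^3


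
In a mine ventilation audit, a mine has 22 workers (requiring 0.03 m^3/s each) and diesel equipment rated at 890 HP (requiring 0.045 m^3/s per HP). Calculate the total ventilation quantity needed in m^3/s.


Airflow for workers:
Q_people = 22 * 0.03 = 0.66 m^3/s
Airflow for diesel equipment:
Q_diesel = 890 * 0.045 = 40.05 m^3/s
Total ventilation:
Q_total = 0.66 + 40.05
= 40.71 m^3/s

40.71 m^3/s


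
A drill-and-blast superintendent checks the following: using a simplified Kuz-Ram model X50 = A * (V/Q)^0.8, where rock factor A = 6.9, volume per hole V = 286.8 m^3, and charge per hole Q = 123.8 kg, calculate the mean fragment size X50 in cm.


13.5125 cm

Compute V/Q:
V/Q = 286.8 / 123.8 = 2.316639742
Raise to the power 0.8:
(V/Q)^0.8 = 2.316639742^0.8 = 1.95833417
Multiply by A:
X50 = 6.9 * 1.95833417
= 13.5125 cm


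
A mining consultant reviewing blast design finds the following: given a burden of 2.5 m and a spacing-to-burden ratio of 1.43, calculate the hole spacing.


3.575 m

Spacing = burden * ratio
= 2.5 * 1.43
= 3.575 m


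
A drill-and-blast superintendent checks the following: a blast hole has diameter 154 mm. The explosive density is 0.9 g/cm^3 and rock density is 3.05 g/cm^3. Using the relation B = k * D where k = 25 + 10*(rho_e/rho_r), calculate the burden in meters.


First, compute k:
rho_e / rho_r = 0.9 / 3.05 = 0.2950819672
k = 25 + 10 * 0.2950819672 = 27.95081967
Then, compute burden:
B = k * D / 1000 = 27.95081967 * 154 / 1000
= 4304.42623 / 1000
= 4.3044 m

4.3044 m


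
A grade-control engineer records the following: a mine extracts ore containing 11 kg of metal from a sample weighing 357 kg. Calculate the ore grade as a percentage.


Ore grade = (metal mass / ore mass) * 100
= (11 / 357) * 100
= 0.03081232493 * 100
= 3.0812%

3.0812%


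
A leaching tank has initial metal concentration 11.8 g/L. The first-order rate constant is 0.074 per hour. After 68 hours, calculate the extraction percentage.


99.3474%

Compute the exponent:
-k * t = -0.074 * 68 = -5.032
Remaining concentration:
C = 11.8 * exp(-5.032)
= 11.8 * 0.006525746018
= 0.07700380302 g/L
Extracted = 11.8 - 0.07700380302 = 11.7229962 g/L
Extraction % = 11.7229962 / 11.8 * 100
= 99.3474%


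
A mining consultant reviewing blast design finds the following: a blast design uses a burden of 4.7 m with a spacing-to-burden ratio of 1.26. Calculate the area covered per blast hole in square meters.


27.8334 m^2

First, find the spacing:
Spacing = burden * ratio = 4.7 * 1.26
= 5.922 m
Then, calculate the area:
Area = burden * spacing = 4.7 * 5.922
= 27.8334 m^2


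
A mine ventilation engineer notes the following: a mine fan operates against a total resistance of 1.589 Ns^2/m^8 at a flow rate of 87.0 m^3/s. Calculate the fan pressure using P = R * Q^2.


12027.141 Pa

Compute Q^2:
Q^2 = 87.0^2 = 7569.0
Compute pressure:
P = R * Q^2 = 1.589 * 7569.0
= 12027.141 Pa


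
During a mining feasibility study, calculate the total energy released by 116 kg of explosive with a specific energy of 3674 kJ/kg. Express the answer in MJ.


426.184 MJ

Energy = mass * specific_energy / 1000
= 116 * 3674 / 1000
= 426184 / 1000
= 426.184 MJ


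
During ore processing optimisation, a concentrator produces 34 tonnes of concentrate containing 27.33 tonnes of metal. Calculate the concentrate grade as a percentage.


80.3824%

Grade = (metal in concentrate / concentrate mass) * 100
= (27.33 / 34) * 100
= 0.8038235294 * 100
= 80.3824%


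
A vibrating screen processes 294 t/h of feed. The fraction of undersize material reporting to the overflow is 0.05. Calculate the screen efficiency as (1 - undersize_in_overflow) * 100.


95.0%

Screen efficiency = (1 - fraction of undersize in overflow) * 100
= (1 - 0.05) * 100
= 0.95 * 100
= 95.0%


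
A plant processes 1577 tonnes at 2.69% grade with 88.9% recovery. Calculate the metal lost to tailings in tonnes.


Total metal in feed:
= 1577 * 2.69 / 100 = 42.4213 tonnes
Metal recovered:
= 42.4213 * 88.9 / 100 = 37.7125357 tonnes
Metal lost to tailings:
= 42.4213 - 37.7125357
= 4.7088 tonnes

4.7088 tonnes


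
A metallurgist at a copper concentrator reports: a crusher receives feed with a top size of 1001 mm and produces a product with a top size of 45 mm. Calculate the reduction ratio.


Reduction ratio = feed size / product size
= 1001 / 45
= 22.2444

22.2444


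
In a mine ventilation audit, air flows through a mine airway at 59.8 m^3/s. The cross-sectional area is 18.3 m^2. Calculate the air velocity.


Velocity = flow rate / cross-sectional area
= 59.8 / 18.3
= 3.2678 m/s

3.2678 m/s


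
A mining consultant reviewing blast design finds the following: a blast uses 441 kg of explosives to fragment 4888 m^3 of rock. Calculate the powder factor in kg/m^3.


Powder factor = explosive mass / rock volume
= 441 / 4888
= 0.0902 kg/m^3

0.0902 kg/m^3


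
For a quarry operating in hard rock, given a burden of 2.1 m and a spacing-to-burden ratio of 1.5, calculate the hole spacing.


3.15 m

Spacing = burden * ratio
= 2.1 * 1.5
= 3.15 m


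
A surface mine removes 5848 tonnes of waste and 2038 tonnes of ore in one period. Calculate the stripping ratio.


2.8695

Stripping ratio = waste tonnage / ore tonnage
= 5848 / 2038
= 2.8695


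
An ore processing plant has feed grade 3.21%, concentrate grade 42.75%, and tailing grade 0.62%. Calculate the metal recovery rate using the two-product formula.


Using the two-product formula:
R = 100 * c * (f - t) / (f * (c - t))
Numerator = 100 * 42.75 * (3.21 - 0.62)
= 100 * 42.75 * 2.59
= 11072.25
Denominator = 3.21 * (42.75 - 0.62)
= 3.21 * 42.13
= 135.2373
R = 11072.25 / 135.2373
= 81.8728%

81.8728%


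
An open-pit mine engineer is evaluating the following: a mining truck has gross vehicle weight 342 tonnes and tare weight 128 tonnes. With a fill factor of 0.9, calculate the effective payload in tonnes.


Maximum payload = gross - tare
= 342 - 128 = 214 tonnes
Effective payload = max payload * fill factor
= 214 * 0.9
= 192.6 tonnes

192.6 tonnes


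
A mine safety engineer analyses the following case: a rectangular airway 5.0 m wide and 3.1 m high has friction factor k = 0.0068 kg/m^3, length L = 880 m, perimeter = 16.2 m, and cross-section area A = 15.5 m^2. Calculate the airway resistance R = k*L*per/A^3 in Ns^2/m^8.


0.026 Ns^2/m^8

Compute the numerator:
k * L * per = 0.0068 * 880 * 16.2
= 96.9408
Compute the denominator:
A^3 = 15.5^3 = 3723.875
Resistance:
R = 96.9408 / 3723.875
= 0.026 Ns^2/m^8


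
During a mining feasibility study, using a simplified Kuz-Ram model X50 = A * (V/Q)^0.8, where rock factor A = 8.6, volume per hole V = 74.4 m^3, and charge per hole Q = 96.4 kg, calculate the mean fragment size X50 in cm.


6.9903 cm

Compute V/Q:
V/Q = 74.4 / 96.4 = 0.7717842324
Raise to the power 0.8:
(V/Q)^0.8 = 0.7717842324^0.8 = 0.8128243798
Multiply by A:
X50 = 8.6 * 0.8128243798
= 6.9903 cm


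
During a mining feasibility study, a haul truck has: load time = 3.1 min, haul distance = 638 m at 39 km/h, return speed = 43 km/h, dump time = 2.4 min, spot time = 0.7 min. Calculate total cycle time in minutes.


8.0718 min

Convert haul speed to m/min: 39 * 1000/60 = 650 m/min
Haul time = 638 / 650 = 0.9815384615 min
Convert return speed to m/min: 43 * 1000/60 = 716.6666667 m/min
Return time = 638 / 716.6666667 = 0.8902325581 min
Total cycle time:
= 3.1 + 0.9815384615 + 2.4 + 0.8902325581 + 0.7
= 8.0718 min


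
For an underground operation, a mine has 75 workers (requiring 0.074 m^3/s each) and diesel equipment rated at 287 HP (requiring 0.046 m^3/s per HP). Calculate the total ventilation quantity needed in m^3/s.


18.752 m^3/s

Airflow for workers:
Q_people = 75 * 0.074 = 5.55 m^3/s
Airflow for diesel equipment:
Q_diesel = 287 * 0.046 = 13.202 m^3/s
Total ventilation:
Q_total = 5.55 + 13.202
= 18.752 m^3/s


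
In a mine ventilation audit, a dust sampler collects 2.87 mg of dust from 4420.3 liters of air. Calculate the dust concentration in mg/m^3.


0.6493 mg/m^3

Convert liters to m^3: 1 m^3 = 1000 L
Concentration = mass / volume * 1000
= 2.87 / 4420.3 * 1000
= 0.0006492771984 * 1000
= 0.6493 mg/m^3


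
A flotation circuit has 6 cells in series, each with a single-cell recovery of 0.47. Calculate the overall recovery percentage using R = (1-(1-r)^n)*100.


Complement of single-cell recovery:
1 - r = 1 - 0.47 = 0.53
Raise to power n:
(1 - r)^6 = 0.53^6 = 0.02216436113
Overall recovery:
R = (1 - 0.02216436113) * 100
= 97.7836%

97.7836%


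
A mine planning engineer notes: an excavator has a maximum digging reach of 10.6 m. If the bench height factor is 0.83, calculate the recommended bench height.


8.798 m

Bench height = reach * factor
= 10.6 * 0.83
= 8.798 m


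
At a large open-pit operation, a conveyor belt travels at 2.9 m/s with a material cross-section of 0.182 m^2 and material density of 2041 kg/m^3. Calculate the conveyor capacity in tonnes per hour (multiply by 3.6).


Volumetric flow = speed * area
= 2.9 * 0.182 = 0.5278 m^3/s
Mass flow = volumetric * density
= 0.5278 * 2041 = 1077.2398 kg/s
Convert to t/h: multiply by 3.6
Capacity = 1077.2398 * 3.6
= 3878.0633 t/h

3878.0633 t/h


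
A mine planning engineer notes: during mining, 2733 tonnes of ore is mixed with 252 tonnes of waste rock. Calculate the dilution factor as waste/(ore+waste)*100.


8.4422%

Total material = ore + waste
= 2733 + 252 = 2985 tonnes
Dilution = waste / total * 100
= 252 / 2985 * 100
= 0.08442211055 * 100
= 8.4422%


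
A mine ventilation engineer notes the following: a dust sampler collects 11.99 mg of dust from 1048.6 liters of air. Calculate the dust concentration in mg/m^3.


11.4343 mg/m^3

Convert liters to m^3: 1 m^3 = 1000 L
Concentration = mass / volume * 1000
= 11.99 / 1048.6 * 1000
= 0.01143429334 * 1000
= 11.4343 mg/m^3


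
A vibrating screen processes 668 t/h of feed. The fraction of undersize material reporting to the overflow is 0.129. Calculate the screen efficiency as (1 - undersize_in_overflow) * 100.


87.1%

Screen efficiency = (1 - fraction of undersize in overflow) * 100
= (1 - 0.129) * 100
= 0.871 * 100
= 87.1%


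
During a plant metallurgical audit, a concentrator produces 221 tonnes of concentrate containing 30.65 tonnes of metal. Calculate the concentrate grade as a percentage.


13.8688%

Grade = (metal in concentrate / concentrate mass) * 100
= (30.65 / 221) * 100
= 0.1386877828 * 100
= 13.8688%


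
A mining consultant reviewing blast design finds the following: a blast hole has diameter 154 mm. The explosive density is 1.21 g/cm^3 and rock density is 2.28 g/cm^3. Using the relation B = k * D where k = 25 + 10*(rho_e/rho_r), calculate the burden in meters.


4.6673 m

First, compute k:
rho_e / rho_r = 1.21 / 2.28 = 0.5307017544
k = 25 + 10 * 0.5307017544 = 30.30701754
Then, compute burden:
B = k * D / 1000 = 30.30701754 * 154 / 1000
= 4667.280702 / 1000
= 4.6673 m


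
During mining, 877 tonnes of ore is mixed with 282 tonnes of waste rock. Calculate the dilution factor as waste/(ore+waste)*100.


Total material = ore + waste
= 877 + 282 = 1159 tonnes
Dilution = waste / total * 100
= 282 / 1159 * 100
= 0.243313201 * 100
= 24.3313%

24.3313%


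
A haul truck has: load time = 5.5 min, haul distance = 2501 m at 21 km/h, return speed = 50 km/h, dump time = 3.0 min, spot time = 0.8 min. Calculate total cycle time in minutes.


19.4469 min

Convert haul speed to m/min: 21 * 1000/60 = 350 m/min
Haul time = 2501 / 350 = 7.145714286 min
Convert return speed to m/min: 50 * 1000/60 = 833.3333333 m/min
Return time = 2501 / 833.3333333 = 3.0012 min
Total cycle time:
= 5.5 + 7.145714286 + 3.0 + 3.0012 + 0.8
= 19.4469 min


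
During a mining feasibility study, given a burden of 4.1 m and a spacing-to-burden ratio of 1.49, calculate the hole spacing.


6.109 m

Spacing = burden * ratio
= 4.1 * 1.49
= 6.109 m


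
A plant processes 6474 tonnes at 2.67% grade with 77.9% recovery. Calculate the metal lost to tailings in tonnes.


Total metal in feed:
= 6474 * 2.67 / 100 = 172.8558 tonnes
Metal recovered:
= 172.8558 * 77.9 / 100 = 134.6546682 tonnes
Metal lost to tailings:
= 172.8558 - 134.6546682
= 38.2011 tonnes

38.2011 tonnes


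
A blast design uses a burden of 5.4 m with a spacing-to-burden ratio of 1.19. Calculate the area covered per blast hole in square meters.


34.7004 m^2

First, find the spacing:
Spacing = burden * ratio = 5.4 * 1.19
= 6.426 m
Then, calculate the area:
Area = burden * spacing = 5.4 * 6.426
= 34.7004 m^2


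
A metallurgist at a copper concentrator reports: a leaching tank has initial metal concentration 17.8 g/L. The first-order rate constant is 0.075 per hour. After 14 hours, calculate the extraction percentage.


65.0062%

Compute the exponent:
-k * t = -0.075 * 14 = -1.05
Remaining concentration:
C = 17.8 * exp(-1.05)
= 17.8 * 0.3499377491
= 6.228891934 g/L
Extracted = 17.8 - 6.228891934 = 11.57110807 g/L
Extraction % = 11.57110807 / 17.8 * 100
= 65.0062%


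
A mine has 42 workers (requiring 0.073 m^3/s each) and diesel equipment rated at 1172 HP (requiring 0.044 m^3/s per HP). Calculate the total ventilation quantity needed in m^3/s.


54.634 m^3/s

Airflow for workers:
Q_people = 42 * 0.073 = 3.066 m^3/s
Airflow for diesel equipment:
Q_diesel = 1172 * 0.044 = 51.568 m^3/s
Total ventilation:
Q_total = 3.066 + 51.568
= 54.634 m^3/s


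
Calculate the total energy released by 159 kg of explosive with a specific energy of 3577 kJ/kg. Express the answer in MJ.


568.743 MJ

Energy = mass * specific_energy / 1000
= 159 * 3577 / 1000
= 568743 / 1000
= 568.743 MJ


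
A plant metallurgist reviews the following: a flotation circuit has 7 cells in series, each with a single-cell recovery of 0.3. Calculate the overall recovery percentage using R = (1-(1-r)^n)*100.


91.7646%

Complement of single-cell recovery:
1 - r = 1 - 0.3 = 0.7
Raise to power n:
(1 - r)^7 = 0.7^7 = 0.0823543
Overall recovery:
R = (1 - 0.0823543) * 100
= 91.7646%


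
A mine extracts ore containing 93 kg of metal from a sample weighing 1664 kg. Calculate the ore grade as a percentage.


5.5889%

Ore grade = (metal mass / ore mass) * 100
= (93 / 1664) * 100
= 0.05588942308 * 100
= 5.5889%


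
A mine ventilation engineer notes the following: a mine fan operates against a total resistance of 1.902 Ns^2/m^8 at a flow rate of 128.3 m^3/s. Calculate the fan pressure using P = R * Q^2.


Compute Q^2:
Q^2 = 128.3^2 = 16460.89
Compute pressure:
P = R * Q^2 = 1.902 * 16460.89
= 31308.6128 Pa

31308.6128 Pa


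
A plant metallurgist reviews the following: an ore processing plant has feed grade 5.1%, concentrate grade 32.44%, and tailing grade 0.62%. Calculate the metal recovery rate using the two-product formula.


Using the two-product formula:
R = 100 * c * (f - t) / (f * (c - t))
Numerator = 100 * 32.44 * (5.1 - 0.62)
= 100 * 32.44 * 4.48
= 14533.12
Denominator = 5.1 * (32.44 - 0.62)
= 5.1 * 31.82
= 162.282
R = 14533.12 / 162.282
= 89.5547%

89.5547%


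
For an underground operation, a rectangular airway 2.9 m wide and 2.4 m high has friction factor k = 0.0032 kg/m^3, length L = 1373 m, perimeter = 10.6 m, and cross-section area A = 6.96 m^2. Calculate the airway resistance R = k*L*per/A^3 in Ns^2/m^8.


Compute the numerator:
k * L * per = 0.0032 * 1373 * 10.6
= 46.57216
Compute the denominator:
A^3 = 6.96^3 = 337.153536
Resistance:
R = 46.57216 / 337.153536
= 0.1381 Ns^2/m^8

0.1381 Ns^2/m^8


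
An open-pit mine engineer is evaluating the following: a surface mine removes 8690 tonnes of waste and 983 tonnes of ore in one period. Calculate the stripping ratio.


8.8403

Stripping ratio = waste tonnage / ore tonnage
= 8690 / 983
= 8.8403


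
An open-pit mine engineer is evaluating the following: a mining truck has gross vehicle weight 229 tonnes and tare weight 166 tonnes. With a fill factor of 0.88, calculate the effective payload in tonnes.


Maximum payload = gross - tare
= 229 - 166 = 63 tonnes
Effective payload = max payload * fill factor
= 63 * 0.88
= 55.44 tonnes

55.44 tonnes


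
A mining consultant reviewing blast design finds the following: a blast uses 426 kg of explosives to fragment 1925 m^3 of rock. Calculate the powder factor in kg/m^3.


0.2213 kg/m^3

Powder factor = explosive mass / rock volume
= 426 / 1925
= 0.2213 kg/m^3


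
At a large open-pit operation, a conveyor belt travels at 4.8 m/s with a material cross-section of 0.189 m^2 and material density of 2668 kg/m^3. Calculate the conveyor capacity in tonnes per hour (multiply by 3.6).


Volumetric flow = speed * area
= 4.8 * 0.189 = 0.9072 m^3/s
Mass flow = volumetric * density
= 0.9072 * 2668 = 2420.4096 kg/s
Convert to t/h: multiply by 3.6
Capacity = 2420.4096 * 3.6
= 8713.4746 t/h

8713.4746 t/h


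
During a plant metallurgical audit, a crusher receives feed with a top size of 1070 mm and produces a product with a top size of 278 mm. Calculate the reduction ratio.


Reduction ratio = feed size / product size
= 1070 / 278
= 3.8489

3.8489


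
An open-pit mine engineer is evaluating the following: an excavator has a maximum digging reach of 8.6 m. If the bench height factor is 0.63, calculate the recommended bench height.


5.418 m

Bench height = reach * factor
= 8.6 * 0.63
= 5.418 m


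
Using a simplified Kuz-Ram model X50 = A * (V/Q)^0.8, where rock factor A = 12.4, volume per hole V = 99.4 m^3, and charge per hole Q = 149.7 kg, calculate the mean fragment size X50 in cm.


8.9362 cm

Compute V/Q:
V/Q = 99.4 / 149.7 = 0.663994656
Raise to the power 0.8:
(V/Q)^0.8 = 0.663994656^0.8 = 0.720662074
Multiply by A:
X50 = 12.4 * 0.720662074
= 8.9362 cm


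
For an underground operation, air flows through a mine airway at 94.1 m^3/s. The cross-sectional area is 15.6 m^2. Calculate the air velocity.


Velocity = flow rate / cross-sectional area
= 94.1 / 15.6
= 6.0321 m/s

6.0321 m/s


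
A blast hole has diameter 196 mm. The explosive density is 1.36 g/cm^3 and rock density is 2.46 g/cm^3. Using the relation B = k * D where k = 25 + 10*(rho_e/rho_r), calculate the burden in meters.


5.9836 m

First, compute k:
rho_e / rho_r = 1.36 / 2.46 = 0.5528455285
k = 25 + 10 * 0.5528455285 = 30.52845528
Then, compute burden:
B = k * D / 1000 = 30.52845528 * 196 / 1000
= 5983.577236 / 1000
= 5.9836 m


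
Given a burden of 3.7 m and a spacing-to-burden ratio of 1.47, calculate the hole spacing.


Spacing = burden * ratio
= 3.7 * 1.47
= 5.439 m

5.439 m


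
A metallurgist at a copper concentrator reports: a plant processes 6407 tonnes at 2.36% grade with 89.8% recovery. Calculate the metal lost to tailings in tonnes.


15.4229 tonnes

Total metal in feed:
= 6407 * 2.36 / 100 = 151.2052 tonnes
Metal recovered:
= 151.2052 * 89.8 / 100 = 135.7822696 tonnes
Metal lost to tailings:
= 151.2052 - 135.7822696
= 15.4229 tonnes


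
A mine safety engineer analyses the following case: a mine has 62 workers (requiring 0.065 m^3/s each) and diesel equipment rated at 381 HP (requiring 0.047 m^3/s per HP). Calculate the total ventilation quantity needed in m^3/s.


21.937 m^3/s

Airflow for workers:
Q_people = 62 * 0.065 = 4.03 m^3/s
Airflow for diesel equipment:
Q_diesel = 381 * 0.047 = 17.907 m^3/s
Total ventilation:
Q_total = 4.03 + 17.907
= 21.937 m^3/s


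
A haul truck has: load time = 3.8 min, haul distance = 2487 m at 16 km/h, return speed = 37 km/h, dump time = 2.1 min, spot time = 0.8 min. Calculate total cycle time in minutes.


Convert haul speed to m/min: 16 * 1000/60 = 266.6666667 m/min
Haul time = 2487 / 266.6666667 = 9.32625 min
Convert return speed to m/min: 37 * 1000/60 = 616.6666667 m/min
Return time = 2487 / 616.6666667 = 4.032972973 min
Total cycle time:
= 3.8 + 9.32625 + 2.1 + 4.032972973 + 0.8
= 20.0592 min

20.0592 min


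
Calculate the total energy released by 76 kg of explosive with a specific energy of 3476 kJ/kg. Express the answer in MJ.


264.176 MJ

Energy = mass * specific_energy / 1000
= 76 * 3476 / 1000
= 264176 / 1000
= 264.176 MJ


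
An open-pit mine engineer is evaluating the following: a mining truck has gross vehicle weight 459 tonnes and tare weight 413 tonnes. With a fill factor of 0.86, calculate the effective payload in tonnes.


39.56 tonnes

Maximum payload = gross - tare
= 459 - 413 = 46 tonnes
Effective payload = max payload * fill factor
= 46 * 0.86
= 39.56 tonnes


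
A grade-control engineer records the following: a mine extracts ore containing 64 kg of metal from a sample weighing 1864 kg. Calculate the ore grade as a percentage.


3.4335%

Ore grade = (metal mass / ore mass) * 100
= (64 / 1864) * 100
= 0.03433476395 * 100
= 3.4335%


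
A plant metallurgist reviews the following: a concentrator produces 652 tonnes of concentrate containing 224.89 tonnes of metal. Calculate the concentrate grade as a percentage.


34.4923%

Grade = (metal in concentrate / concentrate mass) * 100
= (224.89 / 652) * 100
= 0.3449233129 * 100
= 34.4923%


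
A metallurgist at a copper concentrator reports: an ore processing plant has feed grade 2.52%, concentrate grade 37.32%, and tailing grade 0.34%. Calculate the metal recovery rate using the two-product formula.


Using the two-product formula:
R = 100 * c * (f - t) / (f * (c - t))
Numerator = 100 * 37.32 * (2.52 - 0.34)
= 100 * 37.32 * 2.18
= 8135.76
Denominator = 2.52 * (37.32 - 0.34)
= 2.52 * 36.98
= 93.1896
R = 8135.76 / 93.1896
= 87.3033%

87.3033%


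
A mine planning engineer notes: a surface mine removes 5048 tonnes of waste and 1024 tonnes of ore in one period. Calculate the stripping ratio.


Stripping ratio = waste tonnage / ore tonnage
= 5048 / 1024
= 4.9297

4.9297


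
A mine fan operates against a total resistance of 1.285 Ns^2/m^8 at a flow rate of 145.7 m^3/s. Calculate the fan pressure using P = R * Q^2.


27278.6097 Pa

Compute Q^2:
Q^2 = 145.7^2 = 21228.49
Compute pressure:
P = R * Q^2 = 1.285 * 21228.49
= 27278.6097 Pa


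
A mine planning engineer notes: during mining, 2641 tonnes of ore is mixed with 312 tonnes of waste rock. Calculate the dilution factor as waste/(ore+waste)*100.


Total material = ore + waste
= 2641 + 312 = 2953 tonnes
Dilution = waste / total * 100
= 312 / 2953 * 100
= 0.1056552658 * 100
= 10.5655%

10.5655%


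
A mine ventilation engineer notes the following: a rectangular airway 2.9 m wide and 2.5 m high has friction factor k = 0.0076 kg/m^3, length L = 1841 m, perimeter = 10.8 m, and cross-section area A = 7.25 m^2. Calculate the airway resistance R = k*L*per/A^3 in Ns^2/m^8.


0.3965 Ns^2/m^8

Compute the numerator:
k * L * per = 0.0076 * 1841 * 10.8
= 151.10928
Compute the denominator:
A^3 = 7.25^3 = 381.078125
Resistance:
R = 151.10928 / 381.078125
= 0.3965 Ns^2/m^8


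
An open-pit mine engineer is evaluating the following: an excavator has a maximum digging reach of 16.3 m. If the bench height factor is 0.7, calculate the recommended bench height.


11.41 m

Bench height = reach * factor
= 16.3 * 0.7
= 11.41 m


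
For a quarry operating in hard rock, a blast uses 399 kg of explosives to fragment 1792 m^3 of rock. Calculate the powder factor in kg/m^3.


0.2227 kg/m^3

Powder factor = explosive mass / rock volume
= 399 / 1792
= 0.2227 kg/m^3


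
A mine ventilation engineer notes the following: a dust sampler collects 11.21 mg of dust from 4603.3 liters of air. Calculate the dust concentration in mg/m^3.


Convert liters to m^3: 1 m^3 = 1000 L
Concentration = mass / volume * 1000
= 11.21 / 4603.3 * 1000
= 0.002435209524 * 1000
= 2.4352 mg/m^3

2.4352 mg/m^3


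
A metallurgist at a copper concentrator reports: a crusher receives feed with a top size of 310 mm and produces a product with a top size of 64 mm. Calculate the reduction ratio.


Reduction ratio = feed size / product size
= 310 / 64
= 4.8438

4.8438


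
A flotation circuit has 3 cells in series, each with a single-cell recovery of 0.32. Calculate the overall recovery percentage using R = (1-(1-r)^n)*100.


68.5568%

Complement of single-cell recovery:
1 - r = 1 - 0.32 = 0.68
Raise to power n:
(1 - r)^3 = 0.68^3 = 0.314432
Overall recovery:
R = (1 - 0.314432) * 100
= 68.5568%


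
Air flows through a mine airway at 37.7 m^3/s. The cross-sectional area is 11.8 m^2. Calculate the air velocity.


3.1949 m/s

Velocity = flow rate / cross-sectional area
= 37.7 / 11.8
= 3.1949 m/s


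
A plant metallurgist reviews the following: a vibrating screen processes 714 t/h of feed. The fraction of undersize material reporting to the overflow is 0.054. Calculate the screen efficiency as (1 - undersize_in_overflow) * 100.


94.6%

Screen efficiency = (1 - fraction of undersize in overflow) * 100
= (1 - 0.054) * 100
= 0.946 * 100
= 94.6%


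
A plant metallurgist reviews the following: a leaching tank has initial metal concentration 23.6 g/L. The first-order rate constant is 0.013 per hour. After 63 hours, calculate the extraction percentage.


55.9128%

Compute the exponent:
-k * t = -0.013 * 63 = -0.819
Remaining concentration:
C = 23.6 * exp(-0.819)
= 23.6 * 0.4408723064
= 10.40458643 g/L
Extracted = 23.6 - 10.40458643 = 13.19541357 g/L
Extraction % = 13.19541357 / 23.6 * 100
= 55.9128%


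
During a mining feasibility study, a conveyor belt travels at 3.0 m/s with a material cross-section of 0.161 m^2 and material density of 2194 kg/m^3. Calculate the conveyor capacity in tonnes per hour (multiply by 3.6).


3814.9272 t/h

Volumetric flow = speed * area
= 3.0 * 0.161 = 0.483 m^3/s
Mass flow = volumetric * density
= 0.483 * 2194 = 1059.702 kg/s
Convert to t/h: multiply by 3.6
Capacity = 1059.702 * 3.6
= 3814.9272 t/h


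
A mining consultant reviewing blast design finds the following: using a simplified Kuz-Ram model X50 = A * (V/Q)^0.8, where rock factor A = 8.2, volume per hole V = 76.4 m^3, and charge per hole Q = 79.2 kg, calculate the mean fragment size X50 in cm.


7.9672 cm

Compute V/Q:
V/Q = 76.4 / 79.2 = 0.9646464646
Raise to the power 0.8:
(V/Q)^0.8 = 0.9646464646^0.8 = 0.9716157398
Multiply by A:
X50 = 8.2 * 0.9716157398
= 7.9672 cm


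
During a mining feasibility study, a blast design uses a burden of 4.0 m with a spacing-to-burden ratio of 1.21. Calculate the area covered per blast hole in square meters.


First, find the spacing:
Spacing = burden * ratio = 4.0 * 1.21
= 4.84 m
Then, calculate the area:
Area = burden * spacing = 4.0 * 4.84
= 19.36 m^2

19.36 m^2


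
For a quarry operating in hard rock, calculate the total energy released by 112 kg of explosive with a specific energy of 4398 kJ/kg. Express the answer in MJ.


492.576 MJ

Energy = mass * specific_energy / 1000
= 112 * 4398 / 1000
= 492576 / 1000
= 492.576 MJ


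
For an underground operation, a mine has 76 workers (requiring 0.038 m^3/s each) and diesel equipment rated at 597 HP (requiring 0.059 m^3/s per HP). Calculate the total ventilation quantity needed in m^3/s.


38.111 m^3/s

Airflow for workers:
Q_people = 76 * 0.038 = 2.888 m^3/s
Airflow for diesel equipment:
Q_diesel = 597 * 0.059 = 35.223 m^3/s
Total ventilation:
Q_total = 2.888 + 35.223
= 38.111 m^3/s


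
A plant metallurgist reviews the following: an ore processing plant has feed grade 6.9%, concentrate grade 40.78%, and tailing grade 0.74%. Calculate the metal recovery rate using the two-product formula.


Using the two-product formula:
R = 100 * c * (f - t) / (f * (c - t))
Numerator = 100 * 40.78 * (6.9 - 0.74)
= 100 * 40.78 * 6.16
= 25120.48
Denominator = 6.9 * (40.78 - 0.74)
= 6.9 * 40.04
= 276.276
R = 25120.48 / 276.276
= 90.9253%

90.9253%


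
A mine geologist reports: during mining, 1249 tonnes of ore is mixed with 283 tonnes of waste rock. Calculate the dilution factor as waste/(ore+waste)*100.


18.4726%

Total material = ore + waste
= 1249 + 283 = 1532 tonnes
Dilution = waste / total * 100
= 283 / 1532 * 100
= 0.1847258486 * 100
= 18.4726%


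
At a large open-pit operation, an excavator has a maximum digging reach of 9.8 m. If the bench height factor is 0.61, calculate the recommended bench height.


Bench height = reach * factor
= 9.8 * 0.61
= 5.978 m

5.978 m


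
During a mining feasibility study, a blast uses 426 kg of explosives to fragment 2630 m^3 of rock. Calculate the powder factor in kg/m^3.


0.162 kg/m^3

Powder factor = explosive mass / rock volume
= 426 / 2630
= 0.162 kg/m^3


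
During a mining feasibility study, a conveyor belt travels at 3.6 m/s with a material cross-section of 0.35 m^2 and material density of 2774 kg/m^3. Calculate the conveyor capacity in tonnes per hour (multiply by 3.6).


12582.864 t/h

Volumetric flow = speed * area
= 3.6 * 0.35 = 1.26 m^3/s
Mass flow = volumetric * density
= 1.26 * 2774 = 3495.24 kg/s
Convert to t/h: multiply by 3.6
Capacity = 3495.24 * 3.6
= 12582.864 t/h


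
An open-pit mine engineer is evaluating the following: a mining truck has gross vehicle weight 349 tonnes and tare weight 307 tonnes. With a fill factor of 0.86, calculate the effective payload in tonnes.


36.12 tonnes

Maximum payload = gross - tare
= 349 - 307 = 42 tonnes
Effective payload = max payload * fill factor
= 42 * 0.86
= 36.12 tonnes


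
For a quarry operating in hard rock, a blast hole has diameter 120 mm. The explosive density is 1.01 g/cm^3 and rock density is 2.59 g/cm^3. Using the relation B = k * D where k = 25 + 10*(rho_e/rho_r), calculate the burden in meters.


First, compute k:
rho_e / rho_r = 1.01 / 2.59 = 0.38996139
k = 25 + 10 * 0.38996139 = 28.8996139
Then, compute burden:
B = k * D / 1000 = 28.8996139 * 120 / 1000
= 3467.953668 / 1000
= 3.468 m

3.468 m


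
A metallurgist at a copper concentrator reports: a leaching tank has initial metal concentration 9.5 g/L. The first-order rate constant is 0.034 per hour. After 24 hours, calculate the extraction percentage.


55.7803%

Compute the exponent:
-k * t = -0.034 * 24 = -0.816
Remaining concentration:
C = 9.5 * exp(-0.816)
= 9.5 * 0.4421969093
= 4.200870638 g/L
Extracted = 9.5 - 4.200870638 = 5.299129362 g/L
Extraction % = 5.299129362 / 9.5 * 100
= 55.7803%


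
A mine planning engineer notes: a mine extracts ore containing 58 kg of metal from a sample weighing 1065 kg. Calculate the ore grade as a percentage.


Ore grade = (metal mass / ore mass) * 100
= (58 / 1065) * 100
= 0.0544600939 * 100
= 5.446%

5.446%


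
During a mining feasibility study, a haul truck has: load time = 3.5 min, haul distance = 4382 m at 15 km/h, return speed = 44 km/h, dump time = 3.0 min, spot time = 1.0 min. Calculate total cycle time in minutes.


Convert haul speed to m/min: 15 * 1000/60 = 250 m/min
Haul time = 4382 / 250 = 17.528 min
Convert return speed to m/min: 44 * 1000/60 = 733.3333333 m/min
Return time = 4382 / 733.3333333 = 5.975454545 min
Total cycle time:
= 3.5 + 17.528 + 3.0 + 5.975454545 + 1.0
= 31.0035 min

31.0035 min


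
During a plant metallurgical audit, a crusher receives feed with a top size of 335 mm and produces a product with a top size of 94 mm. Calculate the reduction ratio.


3.5638

Reduction ratio = feed size / product size
= 335 / 94
= 3.5638


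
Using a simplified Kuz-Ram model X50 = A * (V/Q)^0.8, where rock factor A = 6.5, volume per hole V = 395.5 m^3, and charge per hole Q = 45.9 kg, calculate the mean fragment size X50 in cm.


Compute V/Q:
V/Q = 395.5 / 45.9 = 8.616557734
Raise to the power 0.8:
(V/Q)^0.8 = 8.616557734^0.8 = 5.601018948
Multiply by A:
X50 = 6.5 * 5.601018948
= 36.4066 cm

36.4066 cm


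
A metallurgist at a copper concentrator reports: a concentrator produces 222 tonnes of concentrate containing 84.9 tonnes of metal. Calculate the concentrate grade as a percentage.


Grade = (metal in concentrate / concentrate mass) * 100
= (84.9 / 222) * 100
= 0.3824324324 * 100
= 38.2432%

38.2432%


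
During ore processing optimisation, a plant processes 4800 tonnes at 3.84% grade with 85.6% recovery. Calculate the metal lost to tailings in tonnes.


Total metal in feed:
= 4800 * 3.84 / 100 = 184.32 tonnes
Metal recovered:
= 184.32 * 85.6 / 100 = 157.77792 tonnes
Metal lost to tailings:
= 184.32 - 157.77792
= 26.5421 tonnes

26.5421 tonnes


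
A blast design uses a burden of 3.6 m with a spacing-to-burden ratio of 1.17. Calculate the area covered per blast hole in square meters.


15.1632 m^2

First, find the spacing:
Spacing = burden * ratio = 3.6 * 1.17
= 4.212 m
Then, calculate the area:
Area = burden * spacing = 3.6 * 4.212
= 15.1632 m^2


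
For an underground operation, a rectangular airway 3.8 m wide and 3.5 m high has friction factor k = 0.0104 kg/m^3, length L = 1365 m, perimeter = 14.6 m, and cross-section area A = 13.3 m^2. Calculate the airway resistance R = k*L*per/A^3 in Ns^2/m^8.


Compute the numerator:
k * L * per = 0.0104 * 1365 * 14.6
= 207.2616
Compute the denominator:
A^3 = 13.3^3 = 2352.637
Resistance:
R = 207.2616 / 2352.637
= 0.0881 Ns^2/m^8

0.0881 Ns^2/m^8


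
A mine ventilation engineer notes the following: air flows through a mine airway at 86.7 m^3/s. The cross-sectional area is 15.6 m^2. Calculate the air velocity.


Velocity = flow rate / cross-sectional area
= 86.7 / 15.6
= 5.5577 m/s

5.5577 m/s


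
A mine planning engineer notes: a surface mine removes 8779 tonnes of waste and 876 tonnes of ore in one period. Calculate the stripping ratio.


Stripping ratio = waste tonnage / ore tonnage
= 8779 / 876
= 10.0217

10.0217


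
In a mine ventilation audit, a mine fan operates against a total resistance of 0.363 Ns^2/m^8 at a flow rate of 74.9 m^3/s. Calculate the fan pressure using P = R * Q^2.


Compute Q^2:
Q^2 = 74.9^2 = 5610.01
Compute pressure:
P = R * Q^2 = 0.363 * 5610.01
= 2036.4336 Pa

2036.4336 Pa


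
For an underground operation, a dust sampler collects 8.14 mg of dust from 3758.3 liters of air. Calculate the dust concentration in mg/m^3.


Convert liters to m^3: 1 m^3 = 1000 L
Concentration = mass / volume * 1000
= 8.14 / 3758.3 * 1000
= 0.002165872868 * 1000
= 2.1659 mg/m^3

2.1659 mg/m^3


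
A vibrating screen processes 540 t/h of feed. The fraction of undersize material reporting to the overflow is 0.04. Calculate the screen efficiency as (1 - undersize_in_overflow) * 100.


Screen efficiency = (1 - fraction of undersize in overflow) * 100
= (1 - 0.04) * 100
= 0.96 * 100
= 96.0%

96.0%


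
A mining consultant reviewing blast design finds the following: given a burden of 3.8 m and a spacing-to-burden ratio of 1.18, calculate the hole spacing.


4.484 m

Spacing = burden * ratio
= 3.8 * 1.18
= 4.484 m


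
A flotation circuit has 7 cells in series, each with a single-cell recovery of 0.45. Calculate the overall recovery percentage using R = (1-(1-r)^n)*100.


98.4776%

Complement of single-cell recovery:
1 - r = 1 - 0.45 = 0.55
Raise to power n:
(1 - r)^7 = 0.55^7 = 0.01522435234
Overall recovery:
R = (1 - 0.01522435234) * 100
= 98.4776%


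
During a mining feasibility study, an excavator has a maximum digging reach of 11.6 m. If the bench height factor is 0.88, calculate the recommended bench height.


Bench height = reach * factor
= 11.6 * 0.88
= 10.208 m

10.208 m


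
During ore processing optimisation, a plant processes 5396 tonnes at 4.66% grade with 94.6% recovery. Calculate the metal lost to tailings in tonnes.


13.5785 tonnes

Total metal in feed:
= 5396 * 4.66 / 100 = 251.4536 tonnes
Metal recovered:
= 251.4536 * 94.6 / 100 = 237.8751056 tonnes
Metal lost to tailings:
= 251.4536 - 237.8751056
= 13.5785 tonnes


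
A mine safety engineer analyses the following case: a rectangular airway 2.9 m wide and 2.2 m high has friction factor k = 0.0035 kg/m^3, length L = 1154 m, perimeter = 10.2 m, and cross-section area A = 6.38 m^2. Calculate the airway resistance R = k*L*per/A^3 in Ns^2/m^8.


Compute the numerator:
k * L * per = 0.0035 * 1154 * 10.2
= 41.1978
Compute the denominator:
A^3 = 6.38^3 = 259.694072
Resistance:
R = 41.1978 / 259.694072
= 0.1586 Ns^2/m^8

0.1586 Ns^2/m^8


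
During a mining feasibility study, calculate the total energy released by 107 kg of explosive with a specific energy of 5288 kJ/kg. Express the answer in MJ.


Energy = mass * specific_energy / 1000
= 107 * 5288 / 1000
= 565816 / 1000
= 565.816 MJ

565.816 MJ


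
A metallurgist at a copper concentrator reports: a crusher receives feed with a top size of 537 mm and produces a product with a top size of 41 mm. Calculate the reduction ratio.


Reduction ratio = feed size / product size
= 537 / 41
= 13.0976

13.0976


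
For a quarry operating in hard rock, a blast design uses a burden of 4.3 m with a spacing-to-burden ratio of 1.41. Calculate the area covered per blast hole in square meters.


26.0709 m^2

First, find the spacing:
Spacing = burden * ratio = 4.3 * 1.41
= 6.063 m
Then, calculate the area:
Area = burden * spacing = 4.3 * 6.063
= 26.0709 m^2


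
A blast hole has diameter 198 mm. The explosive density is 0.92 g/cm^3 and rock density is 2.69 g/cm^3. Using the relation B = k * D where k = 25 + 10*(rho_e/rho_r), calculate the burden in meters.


First, compute k:
rho_e / rho_r = 0.92 / 2.69 = 0.3420074349
k = 25 + 10 * 0.3420074349 = 28.42007435
Then, compute burden:
B = k * D / 1000 = 28.42007435 * 198 / 1000
= 5627.174721 / 1000
= 5.6272 m

5.6272 m


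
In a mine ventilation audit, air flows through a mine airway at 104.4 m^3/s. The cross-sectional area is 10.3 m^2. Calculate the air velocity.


10.1359 m/s

Velocity = flow rate / cross-sectional area
= 104.4 / 10.3
= 10.1359 m/s


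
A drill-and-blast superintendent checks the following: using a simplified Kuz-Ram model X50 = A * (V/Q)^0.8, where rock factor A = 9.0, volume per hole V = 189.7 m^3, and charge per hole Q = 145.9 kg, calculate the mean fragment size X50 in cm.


11.1033 cm

Compute V/Q:
V/Q = 189.7 / 145.9 = 1.30020562
Raise to the power 0.8:
(V/Q)^0.8 = 1.30020562^0.8 = 1.233700189
Multiply by A:
X50 = 9.0 * 1.233700189
= 11.1033 cm


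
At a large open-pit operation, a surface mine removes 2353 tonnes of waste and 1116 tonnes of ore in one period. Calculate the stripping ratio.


2.1084

Stripping ratio = waste tonnage / ore tonnage
= 2353 / 1116
= 2.1084


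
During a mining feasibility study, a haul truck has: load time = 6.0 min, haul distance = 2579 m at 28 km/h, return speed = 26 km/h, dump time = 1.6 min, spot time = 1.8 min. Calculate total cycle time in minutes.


20.878 min

Convert haul speed to m/min: 28 * 1000/60 = 466.6666667 m/min
Haul time = 2579 / 466.6666667 = 5.526428571 min
Convert return speed to m/min: 26 * 1000/60 = 433.3333333 m/min
Return time = 2579 / 433.3333333 = 5.951538462 min
Total cycle time:
= 6.0 + 5.526428571 + 1.6 + 5.951538462 + 1.8
= 20.878 min
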